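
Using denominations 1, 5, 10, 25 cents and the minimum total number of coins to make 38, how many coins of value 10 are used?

38 − 1×25→13 − 1×10→3 − 3×1→0
Count of 10: 1

1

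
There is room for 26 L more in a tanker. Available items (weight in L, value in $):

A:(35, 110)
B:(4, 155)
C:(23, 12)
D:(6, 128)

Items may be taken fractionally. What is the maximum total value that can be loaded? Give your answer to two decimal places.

333.29

Greedy by value/weight ratio, highest first.
Order: B (155/4=38.75) > D (128/6=21.33) > A (110/35=3.14) > C (12/23=0.52)
Fill: take B (4 @ 155) → take D (6 @ 128) → take 16/35 of A → 50.29; 26/26 used.
Total value = 333.29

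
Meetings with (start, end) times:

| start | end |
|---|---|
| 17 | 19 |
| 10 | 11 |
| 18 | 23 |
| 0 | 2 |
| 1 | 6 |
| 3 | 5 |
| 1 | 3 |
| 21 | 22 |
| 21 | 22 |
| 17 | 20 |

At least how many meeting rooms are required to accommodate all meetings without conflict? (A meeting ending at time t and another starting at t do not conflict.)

3

The answer is the maximum number of intervals overlapping at any instant.
Events (time:±→running): 0:+→1 1:+→2 1:+→3 … peak 3.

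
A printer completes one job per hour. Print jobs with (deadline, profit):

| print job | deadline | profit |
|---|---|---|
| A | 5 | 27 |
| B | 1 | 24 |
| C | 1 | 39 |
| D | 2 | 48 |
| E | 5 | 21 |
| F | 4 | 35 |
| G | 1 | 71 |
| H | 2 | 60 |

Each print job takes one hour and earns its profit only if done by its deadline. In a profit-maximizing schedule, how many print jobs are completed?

Take jobs in profit order; each goes to the latest open slot no later than its deadline.
By profit: G(d1,71), H(d2,60), D(d2,48), C(d1,39), F(d4,35), A(d5,27), B(d1,24), E(d5,21)
G→slot 1; H→slot 2; D skipped; C skipped; F→slot 4; A→slot 5; B skipped; E→slot 3.
5 of 8 scheduled.

5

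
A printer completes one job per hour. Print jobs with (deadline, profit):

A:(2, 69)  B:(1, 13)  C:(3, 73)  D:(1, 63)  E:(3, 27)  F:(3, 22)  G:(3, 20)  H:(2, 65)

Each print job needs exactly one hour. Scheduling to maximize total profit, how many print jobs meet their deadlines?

Take jobs in profit order; each goes to the latest open slot no later than its deadline.
By profit: C(d3,73), A(d2,69), H(d2,65), D(d1,63), E(d3,27), F(d3,22), G(d3,20), B(d1,13)
C→slot 3; A→slot 2; H→slot 1; D skipped; E skipped; F skipped; G skipped; B skipped.
3 of 8 scheduled.

3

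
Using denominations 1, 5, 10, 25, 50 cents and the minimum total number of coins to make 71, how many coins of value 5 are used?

Greedy: take as many of the largest coin as possible, then repeat with the remainder.
71 = 1×50 + 2×10 + 1×1
Count of 5: 0

0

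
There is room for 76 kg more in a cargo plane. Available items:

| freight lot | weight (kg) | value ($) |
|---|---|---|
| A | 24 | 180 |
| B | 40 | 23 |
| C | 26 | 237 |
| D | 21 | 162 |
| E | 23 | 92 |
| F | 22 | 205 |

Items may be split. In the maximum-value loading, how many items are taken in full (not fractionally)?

3

Order: F (205/22=9.32) > C (237/26=9.12) > D (162/21=7.71) > A (180/24=7.50) > E (92/23=4.00) > B (23/40=0.57)
Fill: take F (22 @ 205) → take C (26 @ 237) → take D (21 @ 162) → take 7/24 of A → 52.50; 76/76 used.
3 item(s) taken whole; one partial (take 7/24 of A).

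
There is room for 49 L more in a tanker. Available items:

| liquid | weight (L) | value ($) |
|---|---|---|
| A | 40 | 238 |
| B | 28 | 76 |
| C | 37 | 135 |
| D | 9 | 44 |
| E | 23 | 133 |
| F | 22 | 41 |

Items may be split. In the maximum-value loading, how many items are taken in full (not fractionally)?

Order: A (238/40=5.95) > E (133/23=5.78) > D (44/9=4.89) > C (135/37=3.65) > B (76/28=2.71) > F (41/22=1.86)
Fill: take A (40 @ 238) → take 9/23 of E → 52.04; 49/49 used.
1 item(s) taken whole; one partial (take 9/23 of E).

1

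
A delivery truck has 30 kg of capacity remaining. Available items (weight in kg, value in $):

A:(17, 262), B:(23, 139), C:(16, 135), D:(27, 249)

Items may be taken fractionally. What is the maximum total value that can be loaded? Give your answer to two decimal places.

381.89

Greedy by value/weight ratio, highest first.
Ratios (sorted): A 15.41, D 9.22, C 8.44, B 6.04
take A (17 @ 262); take 13/27 of D → 119.89. Capacity used 30/30.
Total value = 381.89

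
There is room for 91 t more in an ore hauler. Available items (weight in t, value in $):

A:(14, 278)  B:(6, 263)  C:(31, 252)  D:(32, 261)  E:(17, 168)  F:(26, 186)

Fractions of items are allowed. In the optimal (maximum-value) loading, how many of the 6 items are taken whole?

Greedy by value/weight ratio, highest first.
Ratios (sorted): B 43.83, A 19.86, E 9.88, D 8.16, C 8.13, F 7.15
take B (6 @ 263); take A (14 @ 278); take E (17 @ 168); take D (32 @ 261); take 22/31 of C → 178.84. Capacity used 91/91.
4 item(s) taken whole; one partial (take 22/31 of C).

4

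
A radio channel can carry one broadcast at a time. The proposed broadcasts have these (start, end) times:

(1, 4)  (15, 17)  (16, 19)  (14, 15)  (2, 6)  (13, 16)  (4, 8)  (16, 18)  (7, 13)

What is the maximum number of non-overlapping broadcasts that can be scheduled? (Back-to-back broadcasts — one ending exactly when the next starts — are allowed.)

4

By end time: (1,4), (2,6), (4,8), (7,13), (14,15), (13,16), (15,17), (16,18), (16,19).
Pick (1,4); next start ≥ 4 → (4,8); next start ≥ 8 → (14,15); next start ≥ 15 → (15,17).
Selected 4 broadcasts.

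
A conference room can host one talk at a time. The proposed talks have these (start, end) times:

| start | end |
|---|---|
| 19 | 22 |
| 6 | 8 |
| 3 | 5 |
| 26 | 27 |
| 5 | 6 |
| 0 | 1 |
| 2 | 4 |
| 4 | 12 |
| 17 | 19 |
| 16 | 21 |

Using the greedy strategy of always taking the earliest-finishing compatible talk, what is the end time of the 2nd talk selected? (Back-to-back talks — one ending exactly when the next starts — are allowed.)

4

Order by finish time; keep every interval that doesn't clash with the previous kept one.
By end time: (0,1), (2,4), (3,5), (5,6), (6,8), (4,12), (17,19), (16,21), (19,22), (26,27).
Pick (0,1); next start ≥ 1 → (2,4); next start ≥ 4 → (5,6); next start ≥ 6 → (6,8); next start ≥ 8 → (17,19); next start ≥ 19 → (19,22); next start ≥ 22 → (26,27).
Selected: (0,1) (2,4) (5,6) (6,8) (17,19) (19,22) (26,27)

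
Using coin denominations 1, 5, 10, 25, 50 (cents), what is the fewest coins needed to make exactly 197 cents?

Use the largest denomination that fits, subtract, and repeat.
197 − 3×50→47 − 1×25→22 − 2×10→2 − 2×1→0
Total coins = 3 + 1 + 2 + 2 = 8

8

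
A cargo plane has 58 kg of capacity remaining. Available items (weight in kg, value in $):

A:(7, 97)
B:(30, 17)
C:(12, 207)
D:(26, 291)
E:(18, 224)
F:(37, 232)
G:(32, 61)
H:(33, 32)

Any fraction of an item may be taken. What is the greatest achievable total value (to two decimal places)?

763.04

Greedy by value/weight ratio, highest first.
Order: C (207/12=17.25) > A (97/7=13.86) > E (224/18=12.44) > D (291/26=11.19) > F (232/37=6.27) > G (61/32=1.91) > H (32/33=0.97) > B (17/30=0.57)
Fill: take C (12 @ 207) → take A (7 @ 97) → take E (18 @ 224) → take 21/26 of D → 235.04; 58/58 used.
Total value = 763.04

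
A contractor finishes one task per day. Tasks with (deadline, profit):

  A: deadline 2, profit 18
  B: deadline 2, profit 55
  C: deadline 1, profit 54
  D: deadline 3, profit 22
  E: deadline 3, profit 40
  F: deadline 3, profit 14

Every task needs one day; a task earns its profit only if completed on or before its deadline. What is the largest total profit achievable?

149

By profit: B(d2,55), C(d1,54), E(d3,40), D(d3,22), A(d2,18), F(d3,14)
B→slot 2; C→slot 1; E→slot 3; D skipped; A skipped; F skipped.
Profit = 54 + 55 + 40 = 149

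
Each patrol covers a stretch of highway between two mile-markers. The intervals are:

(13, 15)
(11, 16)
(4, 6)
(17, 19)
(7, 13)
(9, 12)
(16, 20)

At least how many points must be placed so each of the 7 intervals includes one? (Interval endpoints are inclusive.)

Process intervals by earliest right end; each time one isn't hit yet, stab at its right endpoint.
By right end: [4,6]  [9,12]  [7,13]  [13,15]  [11,16]  [17,19]  [16,20]
[4,6] uncovered → point at 6; [9,12] uncovered → point at 12; [13,15] uncovered → point at 15; [17,19] uncovered → point at 19.
Points: 6, 12, 15, 19 (4 total).

4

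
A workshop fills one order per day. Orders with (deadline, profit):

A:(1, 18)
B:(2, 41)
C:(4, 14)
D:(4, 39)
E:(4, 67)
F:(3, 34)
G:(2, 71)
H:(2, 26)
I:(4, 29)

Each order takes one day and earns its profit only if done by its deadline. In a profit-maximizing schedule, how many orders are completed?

Take jobs in profit order; each goes to the latest open slot no later than its deadline.
By profit: G(d2,71), E(d4,67), B(d2,41), D(d4,39), F(d3,34), I(d4,29), H(d2,26), A(d1,18), C(d4,14)
G→slot 2; E→slot 4; B→slot 1; D→slot 3; F skipped; I skipped; H skipped; A skipped; C skipped.
4 of 9 scheduled.

4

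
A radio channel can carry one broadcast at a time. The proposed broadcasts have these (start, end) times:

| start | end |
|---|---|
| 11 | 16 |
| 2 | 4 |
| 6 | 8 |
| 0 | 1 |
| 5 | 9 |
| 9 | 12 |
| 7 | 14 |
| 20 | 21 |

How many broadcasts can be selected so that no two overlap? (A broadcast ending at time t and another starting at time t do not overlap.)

Sorted by end: (0,1)  (2,4)  (6,8)  (5,9)  (9,12)  (7,14)  (11,16)  (20,21)
take (0,1); take (2,4); take (6,8); take (9,12); skip (11,16); take (20,21).
Selected 5 broadcasts.

5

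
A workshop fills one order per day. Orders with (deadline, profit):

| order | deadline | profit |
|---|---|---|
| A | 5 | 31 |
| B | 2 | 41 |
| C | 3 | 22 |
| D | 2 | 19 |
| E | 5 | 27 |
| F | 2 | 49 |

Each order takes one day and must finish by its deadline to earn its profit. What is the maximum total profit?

170

Profit order: F=49 B=41 A=31 E=27 C=22 D=19
Assign: F→slot 2, B→slot 1, A→slot 5, E→slot 4, C→slot 3, D skipped.
Slots: [1:B] [2:F] [3:C] [4:E] [5:A]
Profit = 41 + 49 + 22 + 27 + 31 = 170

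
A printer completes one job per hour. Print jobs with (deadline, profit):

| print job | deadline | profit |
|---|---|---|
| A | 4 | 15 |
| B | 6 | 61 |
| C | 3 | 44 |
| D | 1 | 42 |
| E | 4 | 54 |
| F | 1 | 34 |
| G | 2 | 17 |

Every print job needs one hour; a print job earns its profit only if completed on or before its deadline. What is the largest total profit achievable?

218

Sort by profit descending; place each in the latest free slot ≤ its deadline.
By profit: B(d6,61), E(d4,54), C(d3,44), D(d1,42), F(d1,34), G(d2,17), A(d4,15)
B→slot 6; E→slot 4; C→slot 3; D→slot 1; F skipped; G→slot 2; A skipped.
Profit = 42 + 17 + 44 + 54 + 61 = 218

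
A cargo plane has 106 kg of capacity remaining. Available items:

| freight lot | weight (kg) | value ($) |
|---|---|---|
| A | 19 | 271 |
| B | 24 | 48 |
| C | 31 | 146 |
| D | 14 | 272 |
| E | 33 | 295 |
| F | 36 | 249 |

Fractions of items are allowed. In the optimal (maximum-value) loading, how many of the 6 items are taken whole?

Ratios (sorted): D 19.43, A 14.26, E 8.94, F 6.92, C 4.71, B 2.00
take D (14 @ 272); take A (19 @ 271); take E (33 @ 295); take F (36 @ 249); take 4/31 of C → 18.84. Capacity used 106/106.
4 item(s) taken whole; one partial (take 4/31 of C).

4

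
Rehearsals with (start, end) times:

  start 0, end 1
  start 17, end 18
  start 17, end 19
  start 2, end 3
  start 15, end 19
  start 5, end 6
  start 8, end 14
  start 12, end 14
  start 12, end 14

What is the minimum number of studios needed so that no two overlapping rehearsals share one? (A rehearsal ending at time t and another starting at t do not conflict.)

Count concurrent intervals with a sweep; the peak is the room count.
Events (time:±→running): 0:+→1 1:-→0 2:+→1 3:-→0 5:+→1 6:-→0 8:+→1 12:+→2 12:+→3 … peak 3.

3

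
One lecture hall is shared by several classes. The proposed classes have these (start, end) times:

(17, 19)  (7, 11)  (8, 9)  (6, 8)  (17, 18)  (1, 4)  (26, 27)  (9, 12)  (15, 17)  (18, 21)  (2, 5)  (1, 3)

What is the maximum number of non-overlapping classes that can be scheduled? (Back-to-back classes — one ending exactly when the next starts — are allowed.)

Greedy by earliest finish: after sorting by end time, pick each interval compatible with the last pick.
By end time: (1,3), (1,4), (2,5), (6,8), (8,9), (7,11), (9,12), (15,17), (17,18), (17,19), (18,21), (26,27).
Pick (1,3); next start ≥ 3 → (6,8); next start ≥ 8 → (8,9); next start ≥ 9 → (9,12); next start ≥ 12 → (15,17); next start ≥ 17 → (17,18); next start ≥ 18 → (18,21); next start ≥ 21 → (26,27).
Selected 8 classes.

8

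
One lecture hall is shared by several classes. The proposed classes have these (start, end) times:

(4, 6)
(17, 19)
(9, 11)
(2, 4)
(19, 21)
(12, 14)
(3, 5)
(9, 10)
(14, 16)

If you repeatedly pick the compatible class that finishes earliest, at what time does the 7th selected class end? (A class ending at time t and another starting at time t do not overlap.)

21

Greedy by earliest finish: after sorting by end time, pick each interval compatible with the last pick.
Sorted by end: (2,4)  (3,5)  (4,6)  (9,10)  (9,11)  (12,14)  (14,16)  (17,19)  (19,21)
take (2,4); skip (3,5); take (4,6); take (9,10); take (12,14); take (14,16); take (17,19); take (19,21).
Selected: (2,4) (4,6) (9,10) (12,14) (14,16) (17,19) (19,21)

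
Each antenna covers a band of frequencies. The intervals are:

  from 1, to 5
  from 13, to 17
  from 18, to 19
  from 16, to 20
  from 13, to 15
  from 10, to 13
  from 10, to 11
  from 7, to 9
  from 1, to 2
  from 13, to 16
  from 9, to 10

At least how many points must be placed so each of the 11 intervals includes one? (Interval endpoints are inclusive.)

5

Sort by right endpoint; whenever an interval is uncovered, place a point at its right end.
Sorted: [1,2] [1,5] [7,9] [9,10] [10,11] [10,13] [13,15] [13,16] [13,17] [18,19] [16,20]
{[1,2],[1,5]} hit by 2; {[7,9],[9,10]} hit by 9; {[10,11],[10,13]} hit by 11; {[13,15],[13,16],[13,17]} hit by 15; {[18,19],[16,20]} hit by 19.
Points: 2, 9, 11, 15, 19 (5 total).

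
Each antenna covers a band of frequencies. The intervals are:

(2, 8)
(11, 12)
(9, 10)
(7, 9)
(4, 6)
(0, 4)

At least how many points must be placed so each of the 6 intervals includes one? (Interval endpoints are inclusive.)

Sort by right endpoint; whenever an interval is uncovered, place a point at its right end.
Sorted: [0,4] [4,6] [2,8] [7,9] [9,10] [11,12]
{[0,4],[4,6],[2,8]} hit by 4; {[7,9],[9,10]} hit by 9; {[11,12]} hit by 12.
Points: 4, 9, 12 (3 total).

3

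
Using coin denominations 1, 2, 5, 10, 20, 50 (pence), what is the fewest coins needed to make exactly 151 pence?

4

Greedy: take as many of the largest coin as possible, then repeat with the remainder.
151 = 3×50 + 1×1
Total coins = 3 + 1 = 4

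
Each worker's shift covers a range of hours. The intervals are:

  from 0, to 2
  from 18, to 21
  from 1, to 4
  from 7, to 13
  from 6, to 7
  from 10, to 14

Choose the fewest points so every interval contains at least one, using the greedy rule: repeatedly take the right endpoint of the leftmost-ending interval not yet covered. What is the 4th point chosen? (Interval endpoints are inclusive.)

21

Sort by right endpoint; whenever an interval is uncovered, place a point at its right end.
By right end: [0,2]  [1,4]  [6,7]  [7,13]  [10,14]  [18,21]
[0,2] uncovered → point at 2; [6,7] uncovered → point at 7; [10,14] uncovered → point at 14; [18,21] uncovered → point at 21.
Points: 2, 7, 14, 21 (4 total).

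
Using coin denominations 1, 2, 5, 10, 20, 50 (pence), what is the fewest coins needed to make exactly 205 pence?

205 − 4×50→5 − 1×5→0
Total coins = 4 + 1 = 5

5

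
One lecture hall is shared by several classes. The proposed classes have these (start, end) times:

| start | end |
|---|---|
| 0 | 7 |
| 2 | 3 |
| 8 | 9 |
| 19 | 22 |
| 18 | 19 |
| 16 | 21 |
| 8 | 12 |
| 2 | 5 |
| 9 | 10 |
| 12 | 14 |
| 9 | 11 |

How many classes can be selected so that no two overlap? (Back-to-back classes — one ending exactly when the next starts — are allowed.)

By end time: (2,3), (2,5), (0,7), (8,9), (9,10), (9,11), (8,12), (12,14), (18,19), (16,21), (19,22).
Pick (2,3); next start ≥ 3 → (8,9); next start ≥ 9 → (9,10); next start ≥ 10 → (12,14); next start ≥ 14 → (18,19); next start ≥ 19 → (19,22).
Selected 6 classes.

6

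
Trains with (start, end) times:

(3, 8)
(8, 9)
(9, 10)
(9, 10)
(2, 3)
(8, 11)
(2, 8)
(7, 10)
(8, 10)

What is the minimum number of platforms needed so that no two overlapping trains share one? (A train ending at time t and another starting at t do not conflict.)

The answer is the maximum number of intervals overlapping at any instant.
Events (time:±→running): 2:+→1 2:+→2 3:-→1 3:+→2 7:+→3 8:-→2 8:-→1 8:+→2 8:+→3 8:+→4 9:-→3 9:+→4 9:+→5 … peak 5.

5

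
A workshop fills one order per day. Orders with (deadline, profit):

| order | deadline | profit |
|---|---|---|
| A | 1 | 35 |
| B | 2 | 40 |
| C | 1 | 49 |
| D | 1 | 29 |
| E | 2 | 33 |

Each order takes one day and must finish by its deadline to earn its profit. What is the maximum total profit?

Profit order: C=49 B=40 A=35 E=33 D=29
Assign: C→slot 1, B→slot 2, A skipped, E skipped, D skipped.
Slots: [1:C] [2:B]
Profit = 49 + 40 = 89

89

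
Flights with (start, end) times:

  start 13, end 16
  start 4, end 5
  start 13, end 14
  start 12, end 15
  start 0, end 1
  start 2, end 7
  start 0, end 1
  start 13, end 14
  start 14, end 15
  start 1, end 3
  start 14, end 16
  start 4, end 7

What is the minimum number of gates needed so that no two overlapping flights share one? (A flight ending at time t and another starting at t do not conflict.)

4

Events (time:±→running): 0:+→1 0:+→2 1:-→1 1:-→0 1:+→1 2:+→2 3:-→1 4:+→2 4:+→3 5:-→2 7:-→1 7:-→0 12:+→1 13:+→2 13:+→3 13:+→4 … peak 4.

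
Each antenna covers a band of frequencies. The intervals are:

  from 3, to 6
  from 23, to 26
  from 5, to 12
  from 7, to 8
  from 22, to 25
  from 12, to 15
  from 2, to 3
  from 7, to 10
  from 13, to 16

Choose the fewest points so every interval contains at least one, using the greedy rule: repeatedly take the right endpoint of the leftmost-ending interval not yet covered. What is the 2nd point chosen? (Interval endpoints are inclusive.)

By right end: [2,3]  [3,6]  [7,8]  [7,10]  [5,12]  [12,15]  [13,16]  [22,25]  [23,26]
[2,3] uncovered → point at 3; [7,8] uncovered → point at 8; [12,15] uncovered → point at 15; [22,25] uncovered → point at 25.
Points: 3, 8, 15, 25 (4 total).

8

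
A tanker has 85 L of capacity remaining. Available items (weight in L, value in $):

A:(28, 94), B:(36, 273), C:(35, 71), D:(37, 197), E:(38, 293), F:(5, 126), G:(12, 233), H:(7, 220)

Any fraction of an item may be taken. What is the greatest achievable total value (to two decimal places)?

Greedy by value/weight ratio, highest first.
Order: H (220/7=31.43) > F (126/5=25.20) > G (233/12=19.42) > E (293/38=7.71) > B (273/36=7.58) > D (197/37=5.32) > A (94/28=3.36) > C (71/35=2.03)
Fill: take H (7 @ 220) → take F (5 @ 126) → take G (12 @ 233) → take E (38 @ 293) → take 23/36 of B → 174.42; 85/85 used.
Total value = 1046.42

1046.42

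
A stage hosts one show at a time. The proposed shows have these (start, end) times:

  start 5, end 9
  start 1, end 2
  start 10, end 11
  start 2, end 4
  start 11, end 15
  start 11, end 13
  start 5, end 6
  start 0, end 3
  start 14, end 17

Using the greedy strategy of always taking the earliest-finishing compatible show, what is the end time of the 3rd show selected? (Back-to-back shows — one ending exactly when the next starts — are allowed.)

Order by finish time; keep every interval that doesn't clash with the previous kept one.
By end time: (1,2), (0,3), (2,4), (5,6), (5,9), (10,11), (11,13), (11,15), (14,17).
Pick (1,2); next start ≥ 2 → (2,4); next start ≥ 4 → (5,6); next start ≥ 6 → (10,11); next start ≥ 11 → (11,13); next start ≥ 13 → (14,17).
Selected: (1,2) (2,4) (5,6) (10,11) (11,13) (14,17)

6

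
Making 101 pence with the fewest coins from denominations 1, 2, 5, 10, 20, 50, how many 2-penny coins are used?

Use the largest denomination that fits, subtract, and repeat.
101 − 2×50→1 − 1×1→0
Count of 2: 0

0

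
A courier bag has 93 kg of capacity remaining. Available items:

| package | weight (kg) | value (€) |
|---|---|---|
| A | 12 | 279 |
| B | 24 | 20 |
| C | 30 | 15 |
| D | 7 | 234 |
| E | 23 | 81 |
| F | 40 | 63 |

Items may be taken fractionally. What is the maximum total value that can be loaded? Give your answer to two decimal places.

Greedy by value/weight ratio, highest first.
Ratios (sorted): D 33.43, A 23.25, E 3.52, F 1.57, B 0.83, C 0.50
take D (7 @ 234); take A (12 @ 279); take E (23 @ 81); take F (40 @ 63); take 11/24 of B → 9.17. Capacity used 93/93.
Total value = 666.17

666.17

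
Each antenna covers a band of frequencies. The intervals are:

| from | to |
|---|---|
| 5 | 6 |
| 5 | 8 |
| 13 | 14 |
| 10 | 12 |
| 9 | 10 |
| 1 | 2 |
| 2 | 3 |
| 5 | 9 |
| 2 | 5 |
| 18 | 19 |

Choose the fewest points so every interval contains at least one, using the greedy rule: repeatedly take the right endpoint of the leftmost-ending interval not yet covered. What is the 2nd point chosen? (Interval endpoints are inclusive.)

6

Sorted: [1,2] [2,3] [2,5] [5,6] [5,8] [5,9] [9,10] [10,12] [13,14] [18,19]
{[1,2],[2,3],[2,5]} hit by 2; {[5,6],[5,8],[5,9]} hit by 6; {[9,10],[10,12]} hit by 10; {[13,14]} hit by 14; {[18,19]} hit by 19.
Points: 2, 6, 10, 14, 19 (5 total).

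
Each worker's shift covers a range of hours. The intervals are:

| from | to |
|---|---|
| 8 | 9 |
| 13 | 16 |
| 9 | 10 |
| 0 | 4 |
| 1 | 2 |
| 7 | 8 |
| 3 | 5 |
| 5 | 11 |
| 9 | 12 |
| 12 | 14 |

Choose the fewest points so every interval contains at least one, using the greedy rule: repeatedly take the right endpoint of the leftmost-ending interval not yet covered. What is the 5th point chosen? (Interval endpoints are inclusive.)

By right end: [1,2]  [0,4]  [3,5]  [7,8]  [8,9]  [9,10]  [5,11]  [9,12]  [12,14]  [13,16]
[1,2] uncovered → point at 2; [3,5] uncovered → point at 5; [7,8] uncovered → point at 8; [9,10] uncovered → point at 10; [12,14] uncovered → point at 14.
Points: 2, 5, 8, 10, 14 (5 total).

14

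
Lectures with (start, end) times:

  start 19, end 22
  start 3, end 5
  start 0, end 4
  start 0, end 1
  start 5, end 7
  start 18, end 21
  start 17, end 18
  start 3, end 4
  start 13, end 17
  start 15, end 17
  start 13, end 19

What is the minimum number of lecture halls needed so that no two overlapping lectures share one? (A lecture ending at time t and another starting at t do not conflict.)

3

starts: [0, 0, 3, 3, 5, 13, 13, 15, 17, 18, 19]
ends:   [1, 4, 4, 5, 7, 17, 17, 18, 19, 21, 22]
s0→1 s0→2 e1→1 s3→2 s3→3  — peak 3.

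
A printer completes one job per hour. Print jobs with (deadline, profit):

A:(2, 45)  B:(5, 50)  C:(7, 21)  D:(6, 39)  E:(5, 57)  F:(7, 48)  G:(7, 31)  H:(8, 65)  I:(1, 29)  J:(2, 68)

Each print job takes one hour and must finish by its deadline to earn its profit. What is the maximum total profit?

403

By profit: J(d2,68), H(d8,65), E(d5,57), B(d5,50), F(d7,48), A(d2,45), D(d6,39), G(d7,31), I(d1,29), C(d7,21)
J→slot 2; H→slot 8; E→slot 5; B→slot 4; F→slot 7; A→slot 1; D→slot 6; G→slot 3; I skipped; C skipped.
Profit = 45 + 68 + 31 + 50 + 57 + 39 + 48 + 65 = 403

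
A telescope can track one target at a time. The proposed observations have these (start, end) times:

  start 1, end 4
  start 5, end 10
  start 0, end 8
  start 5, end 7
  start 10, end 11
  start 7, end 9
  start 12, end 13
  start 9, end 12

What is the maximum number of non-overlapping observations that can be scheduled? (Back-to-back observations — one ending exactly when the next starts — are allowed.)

5

Order by finish time; keep every interval that doesn't clash with the previous kept one.
Sorted by end: (1,4)  (5,7)  (0,8)  (7,9)  (5,10)  (10,11)  (9,12)  (12,13)
take (1,4); take (5,7); skip (0,8); take (7,9); skip (5,10); take (10,11); take (12,13).
Selected 5 observations.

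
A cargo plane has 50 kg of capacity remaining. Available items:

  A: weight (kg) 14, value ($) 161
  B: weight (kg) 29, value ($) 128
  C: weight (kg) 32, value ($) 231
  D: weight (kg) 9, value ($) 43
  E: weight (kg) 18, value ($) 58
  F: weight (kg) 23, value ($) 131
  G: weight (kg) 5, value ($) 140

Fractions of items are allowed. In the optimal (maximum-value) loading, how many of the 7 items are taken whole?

Ratios (sorted): G 28.00, A 11.50, C 7.22, F 5.70, D 4.78, B 4.41, E 3.22
take G (5 @ 140); take A (14 @ 161); take 31/32 of C → 223.78. Capacity used 50/50.
2 item(s) taken whole; one partial (take 31/32 of C).

2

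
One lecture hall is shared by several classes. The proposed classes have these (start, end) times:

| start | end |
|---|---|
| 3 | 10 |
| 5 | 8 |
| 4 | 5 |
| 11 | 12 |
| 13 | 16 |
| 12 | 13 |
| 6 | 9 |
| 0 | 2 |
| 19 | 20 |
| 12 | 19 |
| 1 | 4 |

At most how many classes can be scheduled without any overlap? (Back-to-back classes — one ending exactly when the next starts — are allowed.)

Sorted by end: (0,2)  (1,4)  (4,5)  (5,8)  (6,9)  (3,10)  (11,12)  (12,13)  (13,16)  (12,19)  (19,20)
take (0,2); take (4,5); take (5,8); skip (6,9); take (11,12); take (12,13); take (13,16); skip (12,19); take (19,20).
Selected 7 classes.

7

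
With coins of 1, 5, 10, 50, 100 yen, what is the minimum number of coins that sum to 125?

Greedy: take as many of the largest coin as possible, then repeat with the remainder.
125 − 1×100→25 − 2×10→5 − 1×5→0
Total coins = 1 + 2 + 1 = 4

4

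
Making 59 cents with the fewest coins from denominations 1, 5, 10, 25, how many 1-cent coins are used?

Use the largest denomination that fits, subtract, and repeat.
59 − 2×25→9 − 1×5→4 − 4×1→0
Count of 1: 4

4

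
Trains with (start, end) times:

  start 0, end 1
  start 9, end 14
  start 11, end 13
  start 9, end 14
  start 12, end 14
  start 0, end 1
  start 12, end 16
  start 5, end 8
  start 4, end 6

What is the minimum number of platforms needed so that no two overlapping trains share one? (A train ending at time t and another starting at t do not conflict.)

The answer is the maximum number of intervals overlapping at any instant.
Events (time:±→running): 0:+→1 0:+→2 1:-→1 1:-→0 4:+→1 5:+→2 6:-→1 8:-→0 9:+→1 9:+→2 11:+→3 12:+→4 12:+→5 … peak 5.

5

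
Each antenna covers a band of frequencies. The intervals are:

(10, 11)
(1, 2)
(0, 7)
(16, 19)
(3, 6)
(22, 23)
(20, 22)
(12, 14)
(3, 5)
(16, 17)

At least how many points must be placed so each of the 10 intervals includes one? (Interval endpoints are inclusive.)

Process intervals by earliest right end; each time one isn't hit yet, stab at its right endpoint.
By right end: [1,2]  [3,5]  [3,6]  [0,7]  [10,11]  [12,14]  [16,17]  [16,19]  [20,22]  [22,23]
[1,2] uncovered → point at 2; [3,5] uncovered → point at 5; [10,11] uncovered → point at 11; [12,14] uncovered → point at 14; [16,17] uncovered → point at 17; [20,22] uncovered → point at 22.
Points: 2, 5, 11, 14, 17, 22 (6 total).

6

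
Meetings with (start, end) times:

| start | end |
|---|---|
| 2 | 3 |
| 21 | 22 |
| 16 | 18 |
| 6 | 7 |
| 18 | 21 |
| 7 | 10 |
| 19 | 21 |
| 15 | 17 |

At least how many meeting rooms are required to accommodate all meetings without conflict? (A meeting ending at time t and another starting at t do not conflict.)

starts: [2, 6, 7, 15, 16, 18, 19, 21]
ends:   [3, 7, 10, 17, 18, 21, 21, 22]
s2→1 e3→0 s6→1 e7→0 s7→1 e10→0 s15→1 s16→2  — peak 2.

2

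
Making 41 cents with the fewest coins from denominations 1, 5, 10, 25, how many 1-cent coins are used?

1

Greedy: take as many of the largest coin as possible, then repeat with the remainder.
41 − 1×25→16 − 1×10→6 − 1×5→1 − 1×1→0
Count of 1: 1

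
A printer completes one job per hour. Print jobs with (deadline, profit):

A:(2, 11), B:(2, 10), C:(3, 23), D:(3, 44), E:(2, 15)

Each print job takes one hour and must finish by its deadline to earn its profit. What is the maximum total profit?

By profit: D(d3,44), C(d3,23), E(d2,15), A(d2,11), B(d2,10)
D→slot 3; C→slot 2; E→slot 1; A skipped; B skipped.
Profit = 15 + 23 + 44 = 82

82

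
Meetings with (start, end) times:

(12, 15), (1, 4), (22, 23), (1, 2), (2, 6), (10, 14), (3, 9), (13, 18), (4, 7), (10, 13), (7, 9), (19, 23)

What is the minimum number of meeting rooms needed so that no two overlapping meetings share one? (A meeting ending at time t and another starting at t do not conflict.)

Events (time:±→running): 1:+→1 1:+→2 2:-→1 2:+→2 3:+→3 … peak 3.

3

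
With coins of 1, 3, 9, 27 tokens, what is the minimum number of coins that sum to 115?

7

115 = 4×27 + 2×3 + 1×1
Total coins = 4 + 2 + 1 = 7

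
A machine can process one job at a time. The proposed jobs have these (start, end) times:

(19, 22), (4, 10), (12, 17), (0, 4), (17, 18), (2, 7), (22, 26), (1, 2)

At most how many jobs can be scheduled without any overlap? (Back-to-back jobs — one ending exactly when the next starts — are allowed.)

By end time: (1,2), (0,4), (2,7), (4,10), (12,17), (17,18), (19,22), (22,26).
Pick (1,2); next start ≥ 2 → (2,7); next start ≥ 7 → (12,17); next start ≥ 17 → (17,18); next start ≥ 18 → (19,22); next start ≥ 22 → (22,26).
Selected 6 jobs.

6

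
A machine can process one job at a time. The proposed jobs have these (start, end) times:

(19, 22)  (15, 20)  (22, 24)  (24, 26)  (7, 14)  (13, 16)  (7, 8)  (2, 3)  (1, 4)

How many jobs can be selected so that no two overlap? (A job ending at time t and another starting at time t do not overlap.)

6

By end time: (2,3), (1,4), (7,8), (7,14), (13,16), (15,20), (19,22), (22,24), (24,26).
Pick (2,3); next start ≥ 3 → (7,8); next start ≥ 8 → (13,16); next start ≥ 16 → (19,22); next start ≥ 22 → (22,24); next start ≥ 24 → (24,26).
Selected 6 jobs.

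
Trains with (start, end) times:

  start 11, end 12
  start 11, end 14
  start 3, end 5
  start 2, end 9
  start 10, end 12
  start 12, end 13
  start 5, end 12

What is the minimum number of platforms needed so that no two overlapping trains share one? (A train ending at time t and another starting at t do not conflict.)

4

starts: [2, 3, 5, 10, 11, 11, 12]
ends:   [5, 9, 12, 12, 12, 13, 14]
s2→1 s3→2 e5→1 s5→2 e9→1 s10→2 s11→3 s11→4  — peak 4.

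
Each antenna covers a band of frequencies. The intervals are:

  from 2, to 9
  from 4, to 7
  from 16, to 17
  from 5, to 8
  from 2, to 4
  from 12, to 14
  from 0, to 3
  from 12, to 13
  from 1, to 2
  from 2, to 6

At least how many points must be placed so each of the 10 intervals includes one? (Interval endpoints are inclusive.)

4

Sorted: [1,2] [0,3] [2,4] [2,6] [4,7] [5,8] [2,9] [12,13] [12,14] [16,17]
{[1,2],[0,3],[2,4],[2,6]} hit by 2; {[4,7],[5,8],[2,9]} hit by 7; {[12,13],[12,14]} hit by 13; {[16,17]} hit by 17.
Points: 2, 7, 13, 17 (4 total).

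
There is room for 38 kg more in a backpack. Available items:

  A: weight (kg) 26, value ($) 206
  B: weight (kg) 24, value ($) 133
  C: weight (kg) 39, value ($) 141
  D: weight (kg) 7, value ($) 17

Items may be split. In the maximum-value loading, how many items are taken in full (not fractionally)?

Sort by value per unit weight and fill in that order.
Ratios (sorted): A 7.92, B 5.54, C 3.62, D 2.43
take A (26 @ 206); take 12/24 of B → 66.50. Capacity used 38/38.
1 item(s) taken whole; one partial (take 12/24 of B).

1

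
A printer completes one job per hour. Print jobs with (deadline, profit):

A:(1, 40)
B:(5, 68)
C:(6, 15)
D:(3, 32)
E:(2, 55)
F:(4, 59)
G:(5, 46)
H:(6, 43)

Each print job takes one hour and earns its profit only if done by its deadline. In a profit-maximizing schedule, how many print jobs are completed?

Profit order: B=68 F=59 E=55 G=46 H=43 A=40 D=32 C=15
Assign: B→slot 5, F→slot 4, E→slot 2, G→slot 3, H→slot 6, A→slot 1, D skipped, C skipped.
Slots: [1:A] [2:E] [3:G] [4:F] [5:B] [6:H]
6 of 8 scheduled.

6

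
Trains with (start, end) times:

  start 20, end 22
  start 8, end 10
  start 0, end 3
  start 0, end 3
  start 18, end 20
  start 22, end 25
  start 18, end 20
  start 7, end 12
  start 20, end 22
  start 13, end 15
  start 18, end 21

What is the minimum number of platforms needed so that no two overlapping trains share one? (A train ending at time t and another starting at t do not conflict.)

3

The answer is the maximum number of intervals overlapping at any instant.
Events (time:±→running): 0:+→1 0:+→2 3:-→1 3:-→0 7:+→1 8:+→2 10:-→1 12:-→0 13:+→1 15:-→0 18:+→1 18:+→2 18:+→3 … peak 3.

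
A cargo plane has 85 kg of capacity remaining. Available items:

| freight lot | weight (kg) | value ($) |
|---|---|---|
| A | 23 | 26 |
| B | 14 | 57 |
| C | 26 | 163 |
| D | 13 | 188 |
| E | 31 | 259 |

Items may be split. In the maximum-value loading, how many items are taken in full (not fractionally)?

4

Sort by value per unit weight and fill in that order.
Ratios (sorted): D 14.46, E 8.35, C 6.27, B 4.07, A 1.13
take D (13 @ 188); take E (31 @ 259); take C (26 @ 163); take B (14 @ 57); take 1/23 of A → 1.13. Capacity used 85/85.
4 item(s) taken whole; one partial (take 1/23 of A).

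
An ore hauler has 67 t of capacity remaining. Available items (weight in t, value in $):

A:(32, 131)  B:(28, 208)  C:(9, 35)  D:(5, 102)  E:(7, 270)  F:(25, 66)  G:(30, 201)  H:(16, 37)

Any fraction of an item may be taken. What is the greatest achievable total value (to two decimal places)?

Sort by value per unit weight and fill in that order.
Order: E (270/7=38.57) > D (102/5=20.40) > B (208/28=7.43) > G (201/30=6.70) > A (131/32=4.09) > C (35/9=3.89) > F (66/25=2.64) > H (37/16=2.31)
Fill: take E (7 @ 270) → take D (5 @ 102) → take B (28 @ 208) → take 27/30 of G → 180.90; 67/67 used.
Total value = 760.90

760.90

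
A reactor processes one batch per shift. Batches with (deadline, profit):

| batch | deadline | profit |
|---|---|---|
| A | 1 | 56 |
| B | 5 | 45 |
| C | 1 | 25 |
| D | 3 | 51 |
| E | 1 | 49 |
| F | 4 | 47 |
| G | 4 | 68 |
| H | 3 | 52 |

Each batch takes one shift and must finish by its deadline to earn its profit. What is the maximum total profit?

272

Sort by profit descending; place each in the latest free slot ≤ its deadline.
By profit: G(d4,68), A(d1,56), H(d3,52), D(d3,51), E(d1,49), F(d4,47), B(d5,45), C(d1,25)
G→slot 4; A→slot 1; H→slot 3; D→slot 2; E skipped; F skipped; B→slot 5; C skipped.
Profit = 56 + 51 + 52 + 68 + 45 = 272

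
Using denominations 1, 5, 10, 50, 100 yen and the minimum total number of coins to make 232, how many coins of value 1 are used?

232 = 2×100 + 3×10 + 2×1
Count of 1: 2

2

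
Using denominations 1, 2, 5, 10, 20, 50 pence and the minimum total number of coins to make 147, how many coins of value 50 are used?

2

147 − 2×50→47 − 2×20→7 − 1×5→2 − 1×2→0
Count of 50: 2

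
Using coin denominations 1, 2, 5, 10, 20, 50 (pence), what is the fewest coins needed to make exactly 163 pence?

6

Use the largest denomination that fits, subtract, and repeat.
163 = 3×50 + 1×10 + 1×2 + 1×1
Total coins = 3 + 1 + 1 + 1 = 6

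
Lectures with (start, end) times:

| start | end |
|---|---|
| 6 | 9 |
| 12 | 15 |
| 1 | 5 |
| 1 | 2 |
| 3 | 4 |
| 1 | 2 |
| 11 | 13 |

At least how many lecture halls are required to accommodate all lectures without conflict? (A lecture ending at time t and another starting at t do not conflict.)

starts: [1, 1, 1, 3, 6, 11, 12]
ends:   [2, 2, 4, 5, 9, 13, 15]
s1→1 s1→2 s1→3  — peak 3.

3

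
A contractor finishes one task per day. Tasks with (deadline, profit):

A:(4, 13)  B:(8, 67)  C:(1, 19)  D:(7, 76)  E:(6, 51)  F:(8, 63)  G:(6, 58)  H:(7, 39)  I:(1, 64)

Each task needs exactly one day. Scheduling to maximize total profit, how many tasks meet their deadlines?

Sort by profit descending; place each in the latest free slot ≤ its deadline.
By profit: D(d7,76), B(d8,67), I(d1,64), F(d8,63), G(d6,58), E(d6,51), H(d7,39), C(d1,19), A(d4,13)
D→slot 7; B→slot 8; I→slot 1; F→slot 6; G→slot 5; E→slot 4; H→slot 3; C skipped; A→slot 2.
8 of 9 scheduled.

8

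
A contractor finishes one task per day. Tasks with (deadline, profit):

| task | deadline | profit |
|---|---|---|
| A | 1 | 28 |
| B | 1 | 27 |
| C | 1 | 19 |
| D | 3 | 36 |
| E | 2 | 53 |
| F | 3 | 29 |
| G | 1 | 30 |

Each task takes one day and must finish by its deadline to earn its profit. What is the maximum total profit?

119

Take jobs in profit order; each goes to the latest open slot no later than its deadline.
Profit order: E=53 D=36 G=30 F=29 A=28 B=27 C=19
Assign: E→slot 2, D→slot 3, G→slot 1, F skipped, A skipped, B skipped, C skipped.
Slots: [1:G] [2:E] [3:D]
Profit = 30 + 53 + 36 = 119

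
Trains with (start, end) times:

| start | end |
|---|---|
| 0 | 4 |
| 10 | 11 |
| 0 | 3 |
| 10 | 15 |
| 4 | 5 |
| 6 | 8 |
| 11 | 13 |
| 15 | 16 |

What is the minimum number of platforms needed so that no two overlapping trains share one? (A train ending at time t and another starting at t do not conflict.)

Count concurrent intervals with a sweep; the peak is the room count.
Events (time:±→running): 0:+→1 0:+→2 … peak 2.

2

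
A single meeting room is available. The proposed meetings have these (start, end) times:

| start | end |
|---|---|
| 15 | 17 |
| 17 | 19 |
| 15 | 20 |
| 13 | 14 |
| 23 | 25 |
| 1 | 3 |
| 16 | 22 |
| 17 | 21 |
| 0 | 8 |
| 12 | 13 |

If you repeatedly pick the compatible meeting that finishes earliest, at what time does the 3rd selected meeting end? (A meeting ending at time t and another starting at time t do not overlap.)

Greedy by earliest finish: after sorting by end time, pick each interval compatible with the last pick.
By end time: (1,3), (0,8), (12,13), (13,14), (15,17), (17,19), (15,20), (17,21), (16,22), (23,25).
Pick (1,3); next start ≥ 3 → (12,13); next start ≥ 13 → (13,14); next start ≥ 14 → (15,17); next start ≥ 17 → (17,19); next start ≥ 19 → (23,25).
Selected: (1,3) (12,13) (13,14) (15,17) (17,19) (23,25)

14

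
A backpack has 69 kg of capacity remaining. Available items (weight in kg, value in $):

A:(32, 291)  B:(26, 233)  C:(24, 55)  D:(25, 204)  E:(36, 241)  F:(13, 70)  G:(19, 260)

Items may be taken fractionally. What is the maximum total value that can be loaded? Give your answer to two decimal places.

Sort by value per unit weight and fill in that order.
Ratios (sorted): G 13.68, A 9.09, B 8.96, D 8.16, E 6.69, F 5.38, C 2.29
take G (19 @ 260); take A (32 @ 291); take 18/26 of B → 161.31. Capacity used 69/69.
Total value = 712.31

712.31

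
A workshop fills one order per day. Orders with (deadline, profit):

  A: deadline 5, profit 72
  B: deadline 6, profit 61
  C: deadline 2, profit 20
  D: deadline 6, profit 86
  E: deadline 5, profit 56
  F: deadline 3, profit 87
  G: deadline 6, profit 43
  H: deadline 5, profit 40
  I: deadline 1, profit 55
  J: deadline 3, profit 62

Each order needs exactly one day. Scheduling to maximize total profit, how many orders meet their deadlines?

Take jobs in profit order; each goes to the latest open slot no later than its deadline.
By profit: F(d3,87), D(d6,86), A(d5,72), J(d3,62), B(d6,61), E(d5,56), I(d1,55), G(d6,43), H(d5,40), C(d2,20)
F→slot 3; D→slot 6; A→slot 5; J→slot 2; B→slot 4; E→slot 1; I skipped; G skipped; H skipped; C skipped.
6 of 10 scheduled.

6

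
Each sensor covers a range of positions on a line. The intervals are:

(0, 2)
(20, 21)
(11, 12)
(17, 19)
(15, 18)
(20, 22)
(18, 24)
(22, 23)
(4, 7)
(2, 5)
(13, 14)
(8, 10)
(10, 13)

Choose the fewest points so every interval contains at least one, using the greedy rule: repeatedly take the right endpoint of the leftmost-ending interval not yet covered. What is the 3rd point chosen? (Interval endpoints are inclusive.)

Sorted: [0,2] [2,5] [4,7] [8,10] [11,12] [10,13] [13,14] [15,18] [17,19] [20,21] [20,22] [22,23] [18,24]
{[0,2],[2,5]} hit by 2; {[4,7]} hit by 7; {[8,10]} hit by 10; {[11,12],[10,13]} hit by 12; {[13,14]} hit by 14; {[15,18],[17,19]} hit by 18; {[20,21],[20,22]} hit by 21; {[22,23],[18,24]} hit by 23.
Points: 2, 7, 10, 12, 14, 18, 21, 23 (8 total).

10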